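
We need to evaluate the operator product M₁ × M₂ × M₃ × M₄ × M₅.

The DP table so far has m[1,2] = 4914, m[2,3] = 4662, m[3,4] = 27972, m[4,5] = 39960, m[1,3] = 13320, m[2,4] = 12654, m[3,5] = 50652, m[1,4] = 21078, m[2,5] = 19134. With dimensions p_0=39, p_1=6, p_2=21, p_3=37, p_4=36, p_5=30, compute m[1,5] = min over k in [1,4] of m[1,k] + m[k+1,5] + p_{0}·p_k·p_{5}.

m[1,5] = min over k∈[1,4] of m[1,k]+m[k+1,5]+p_{0}·p_k·p_{5}.
k=1: 0 + 19134 + 39·6·30 = 26154; k=2: 4914 + 50652 + 39·21·30 = 80136; k=3: 13320 + 39960 + 39·37·30 = 96570; k=4: 21078 + 0 + 39·36·30 = 63198.
Minimum: 26154 at k=1.

26154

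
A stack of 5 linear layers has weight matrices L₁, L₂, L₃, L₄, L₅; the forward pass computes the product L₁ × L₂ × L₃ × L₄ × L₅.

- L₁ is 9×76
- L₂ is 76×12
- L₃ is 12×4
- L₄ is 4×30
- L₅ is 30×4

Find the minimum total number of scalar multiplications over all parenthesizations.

7008

Adjacent pairs: L₁L₂ = 9·76·12 = 8208; L₂L₃ = 76·12·4 = 3648; L₃L₄ = 12·4·30 = 1440; L₄L₅ = 4·30·4 = 480.
Length 3: L₁..L₃: k=1: 0+3648+9·76·4=6384; k=2: 8208+0+9·12·4=8640 → min 6384 | L₂..L₄: k=2: 0+1440+76·12·30=28800; k=3: 3648+0+76·4·30=12768 → min 12768 | L₃..L₅: k=3: 0+480+12·4·4=672; k=4: 1440+0+12·30·4=2880 → min 672.
Length 4: L₁..L₄: k=1: 0+12768+9·76·30=33288; k=2: 8208+1440+9·12·30=12888; k=3: 6384+0+9·4·30=7464 → min 7464 | L₂..L₅: k=2: 0+672+76·12·4=4320; k=3: 3648+480+76·4·4=5344; k=4: 12768+0+76·30·4=21888 → min 4320.
Length 5: L₁..L₅: k=1: 0+4320+9·76·4=7056; k=2: 8208+672+9·12·4=9312; k=3: 6384+480+9·4·4=7008; k=4: 7464+0+9·30·4=8544 → min 7008.
Optimal order: ((L₁ × (L₂ × L₃)) × (L₄ × L₅)) with cost 7008.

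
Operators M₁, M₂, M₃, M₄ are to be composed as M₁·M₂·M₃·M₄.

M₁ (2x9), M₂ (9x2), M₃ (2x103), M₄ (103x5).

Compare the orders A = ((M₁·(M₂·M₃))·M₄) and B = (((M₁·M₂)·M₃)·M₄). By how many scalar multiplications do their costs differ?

Order A = ((M₁·(M₂·M₃))·M₄): (M₂·M₃): 9×2 by 2×103 → 9×103, cost 9·2·103 = 1854; (M₁·(M₂·M₃)): 2×9 by 9×103 → 2×103, cost 2·9·103 = 1854; cumulative 3708; ((M₁·(M₂·M₃))·M₄): 2×103 by 103×5 → 2×5, cost 2·103·5 = 1030; cumulative 4738. Total 4738.
Order B = (((M₁·M₂)·M₃)·M₄): (M₁·M₂): 2×9 by 9×2 → 2×2, cost 2·9·2 = 36; ((M₁·M₂)·M₃): 2×2 by 2×103 → 2×103, cost 2·2·103 = 412; cumulative 448; (((M₁·M₂)·M₃)·M₄): 2×103 by 103×5 → 2×5, cost 2·103·5 = 1030; cumulative 1478. Total 1478.
Difference: |4738 − 1478| = 3260.

3260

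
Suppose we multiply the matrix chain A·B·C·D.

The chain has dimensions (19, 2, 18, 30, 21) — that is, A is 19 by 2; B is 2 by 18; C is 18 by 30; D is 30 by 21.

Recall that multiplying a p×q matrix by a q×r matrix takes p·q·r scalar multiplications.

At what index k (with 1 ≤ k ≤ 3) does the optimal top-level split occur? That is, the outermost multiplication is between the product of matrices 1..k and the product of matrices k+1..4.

1

Adjacent pairs: AB = 19·2·18 = 684; BC = 2·18·30 = 1080; CD = 18·30·21 = 11340.
Length 3: A..C: k=1: 0+1080+19·2·30=2220; k=2: 684+0+19·18·30=10944 → min 2220 | B..D: k=2: 0+11340+2·18·21=12096; k=3: 1080+0+2·30·21=2340 → min 2340.
Top-level splits: k=1: (A..A)·(B..D) → 0+2340+19·2·21 = 3138; k=2: (A..B)·(C..D) → 684+11340+19·18·21 = 19206; k=3: (A..C)·(D..D) → 2220+0+19·30·21 = 14190.
Best split is after A, i.e. k = 1.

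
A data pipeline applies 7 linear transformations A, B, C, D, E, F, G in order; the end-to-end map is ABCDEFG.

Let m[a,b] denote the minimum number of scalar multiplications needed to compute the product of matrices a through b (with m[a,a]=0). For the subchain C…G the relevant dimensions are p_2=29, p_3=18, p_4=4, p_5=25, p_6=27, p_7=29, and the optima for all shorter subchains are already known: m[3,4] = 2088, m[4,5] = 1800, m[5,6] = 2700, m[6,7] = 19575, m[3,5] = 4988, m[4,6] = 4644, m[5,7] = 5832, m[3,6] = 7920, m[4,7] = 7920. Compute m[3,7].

m[3,7] = min over k∈[3,6] of m[3,k]+m[k+1,7]+p_{2}·p_k·p_{7}.
k=3: 0 + 7920 + 29·18·29 = 23058; k=4: 2088 + 5832 + 29·4·29 = 11284; k=5: 4988 + 19575 + 29·25·29 = 45588; k=6: 7920 + 0 + 29·27·29 = 30627.
Minimum: 11284 at k=4.

11284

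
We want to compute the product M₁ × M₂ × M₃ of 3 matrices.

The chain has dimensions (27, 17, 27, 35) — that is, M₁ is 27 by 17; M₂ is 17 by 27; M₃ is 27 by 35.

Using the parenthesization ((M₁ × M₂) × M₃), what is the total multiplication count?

(M₁ × M₂): 27×17 by 17×27 → 27×27, cost 27·17·27 = 12393
((M₁ × M₂) × M₃): 27×27 by 27×35 → 27×35, cost 27·27·35 = 25515; cumulative 37908
Total: 37908 scalar multiplications.

37908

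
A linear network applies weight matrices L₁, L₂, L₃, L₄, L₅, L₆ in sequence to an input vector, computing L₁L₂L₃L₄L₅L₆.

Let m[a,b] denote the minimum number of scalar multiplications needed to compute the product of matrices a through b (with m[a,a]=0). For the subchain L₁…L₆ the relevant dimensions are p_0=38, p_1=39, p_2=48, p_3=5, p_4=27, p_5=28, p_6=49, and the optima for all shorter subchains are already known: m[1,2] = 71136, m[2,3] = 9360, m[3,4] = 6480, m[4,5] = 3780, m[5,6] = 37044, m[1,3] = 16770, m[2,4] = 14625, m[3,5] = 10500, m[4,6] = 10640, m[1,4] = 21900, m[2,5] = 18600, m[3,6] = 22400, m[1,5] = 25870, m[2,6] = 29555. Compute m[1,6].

m[1,6] = min over k∈[1,5] of m[1,k]+m[k+1,6]+p_{0}·p_k·p_{6}.
k=1: 0 + 29555 + 38·39·49 = 102173; k=2: 71136 + 22400 + 38·48·49 = 182912; k=3: 16770 + 10640 + 38·5·49 = 36720; k=4: 21900 + 37044 + 38·27·49 = 109218; k=5: 25870 + 0 + 38·28·49 = 78006.
Minimum: 36720 at k=3.

36720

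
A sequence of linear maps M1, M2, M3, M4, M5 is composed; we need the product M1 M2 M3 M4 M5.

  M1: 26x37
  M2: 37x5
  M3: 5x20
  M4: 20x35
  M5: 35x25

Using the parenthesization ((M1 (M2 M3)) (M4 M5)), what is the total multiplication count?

(M2 M3): 37×5 by 5×20 → 37×20, cost 37·5·20 = 3700
(M1 (M2 M3)): 26×37 by 37×20 → 26×20, cost 26·37·20 = 19240; cumulative 22940
(M4 M5): 20×35 by 35×25 → 20×25, cost 20·35·25 = 17500
((M1 (M2 M3)) (M4 M5)): 26×20 by 20×25 → 26×25, cost 26·20·25 = 13000; cumulative 53440
Total: 53440 scalar multiplications.

53440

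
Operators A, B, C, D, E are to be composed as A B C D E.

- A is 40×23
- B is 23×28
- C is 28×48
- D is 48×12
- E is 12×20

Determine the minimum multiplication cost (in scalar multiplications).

Adjacent pairs: AB = 40·23·28 = 25760; BC = 23·28·48 = 30912; CD = 28·48·12 = 16128; DE = 48·12·20 = 11520.
Length 3: A..C: k=1: 0+30912+40·23·48=75072; k=2: 25760+0+40·28·48=79520 → min 75072 | B..D: k=2: 0+16128+23·28·12=23856; k=3: 30912+0+23·48·12=44160 → min 23856 | C..E: k=3: 0+11520+28·48·20=38400; k=4: 16128+0+28·12·20=22848 → min 22848.
Length 4: A..D: k=1: 0+23856+40·23·12=34896; k=2: 25760+16128+40·28·12=55328; k=3: 75072+0+40·48·12=98112 → min 34896 | B..E: k=2: 0+22848+23·28·20=35728; k=3: 30912+11520+23·48·20=64512; k=4: 23856+0+23·12·20=29376 → min 29376.
Length 5: A..E: k=1: 0+29376+40·23·20=47776; k=2: 25760+22848+40·28·20=71008; k=3: 75072+11520+40·48·20=124992; k=4: 34896+0+40·12·20=44496 → min 44496.
Optimal order: ((A (B (C D))) E) with cost 44496.

44496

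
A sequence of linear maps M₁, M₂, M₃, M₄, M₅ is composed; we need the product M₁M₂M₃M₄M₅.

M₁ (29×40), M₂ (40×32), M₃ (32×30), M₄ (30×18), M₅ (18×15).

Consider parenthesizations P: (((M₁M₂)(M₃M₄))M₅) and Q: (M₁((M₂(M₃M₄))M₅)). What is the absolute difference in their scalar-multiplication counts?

Order P = (((M₁M₂)(M₃M₄))M₅): (M₁M₂): 29×40 by 40×32 → 29×32, cost 29·40·32 = 37120; (M₃M₄): 32×30 by 30×18 → 32×18, cost 32·30·18 = 17280; ((M₁M₂)(M₃M₄)): 29×32 by 32×18 → 29×18, cost 29·32·18 = 16704; cumulative 71104; (((M₁M₂)(M₃M₄))M₅): 29×18 by 18×15 → 29×15, cost 29·18·15 = 7830; cumulative 78934. Total 78934.
Order Q = (M₁((M₂(M₃M₄))M₅)): (M₃M₄): 32×30 by 30×18 → 32×18, cost 32·30·18 = 17280; (M₂(M₃M₄)): 40×32 by 32×18 → 40×18, cost 40·32·18 = 23040; cumulative 40320; ((M₂(M₃M₄))M₅): 40×18 by 18×15 → 40×15, cost 40·18·15 = 10800; cumulative 51120; (M₁((M₂(M₃M₄))M₅)): 29×40 by 40×15 → 29×15, cost 29·40·15 = 17400; cumulative 68520. Total 68520.
Difference: |78934 − 68520| = 10414.

10414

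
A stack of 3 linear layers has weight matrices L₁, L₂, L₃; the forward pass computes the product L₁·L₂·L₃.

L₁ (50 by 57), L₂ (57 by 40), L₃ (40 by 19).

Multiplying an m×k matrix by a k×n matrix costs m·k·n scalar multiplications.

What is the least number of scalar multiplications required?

97470

Order (L₁·(L₂·L₃)): (L₂·L₃): 57×40 by 40×19 → 57×19, cost 57·40·19 = 43320; (L₁·(L₂·L₃)): 50×57 by 57×19 → 50×19, cost 50·57·19 = 54150; cumulative 97470. Total 97470.
Order ((L₁·L₂)·L₃): (L₁·L₂): 50×57 by 57×40 → 50×40, cost 50·57·40 = 114000; ((L₁·L₂)·L₃): 50×40 by 40×19 → 50×19, cost 50·40·19 = 38000; cumulative 152000. Total 152000.
Minimum: 97470.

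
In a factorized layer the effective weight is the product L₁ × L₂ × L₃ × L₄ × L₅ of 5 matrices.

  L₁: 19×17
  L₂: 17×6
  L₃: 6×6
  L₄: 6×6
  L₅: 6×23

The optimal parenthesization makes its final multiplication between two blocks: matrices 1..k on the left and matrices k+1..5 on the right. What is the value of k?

4

Adjacent pairs: L₁L₂ = 19·17·6 = 1938; L₂L₃ = 17·6·6 = 612; L₃L₄ = 6·6·6 = 216; L₄L₅ = 6·6·23 = 828.
Length 3: L₁..L₃: k=1: 0+612+19·17·6=2550; k=2: 1938+0+19·6·6=2622 → min 2550 | L₂..L₄: k=2: 0+216+17·6·6=828; k=3: 612+0+17·6·6=1224 → min 828 | L₃..L₅: k=3: 0+828+6·6·23=1656; k=4: 216+0+6·6·23=1044 → min 1044.
Length 4: L₁..L₄: k=1: 0+828+19·17·6=2766; k=2: 1938+216+19·6·6=2838; k=3: 2550+0+19·6·6=3234 → min 2766 | L₂..L₅: k=2: 0+1044+17·6·23=3390; k=3: 612+828+17·6·23=3786; k=4: 828+0+17·6·23=3174 → min 3174.
Top-level splits: k=1: (L₁..L₁)·(L₂..L₅) → 0+3174+19·17·23 = 10603; k=2: (L₁..L₂)·(L₃..L₅) → 1938+1044+19·6·23 = 5604; k=3: (L₁..L₃)·(L₄..L₅) → 2550+828+19·6·23 = 6000; k=4: (L₁..L₄)·(L₅..L₅) → 2766+0+19·6·23 = 5388.
Best split is after L₄, i.e. k = 4.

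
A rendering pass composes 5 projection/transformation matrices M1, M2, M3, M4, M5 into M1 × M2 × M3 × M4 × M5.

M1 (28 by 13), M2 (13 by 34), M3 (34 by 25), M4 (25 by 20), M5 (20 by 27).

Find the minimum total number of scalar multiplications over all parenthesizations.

Adjacent pairs: M1M2 = 28·13·34 = 12376; M2M3 = 13·34·25 = 11050; M3M4 = 34·25·20 = 17000; M4M5 = 25·20·27 = 13500.
Length 3: M1..M3: k=1: 0+11050+28·13·25=20150; k=2: 12376+0+28·34·25=36176 → min 20150 | M2..M4: k=2: 0+17000+13·34·20=25840; k=3: 11050+0+13·25·20=17550 → min 17550 | M3..M5: k=3: 0+13500+34·25·27=36450; k=4: 17000+0+34·20·27=35360 → min 35360.
Length 4: M1..M4: k=1: 0+17550+28·13·20=24830; k=2: 12376+17000+28·34·20=48416; k=3: 20150+0+28·25·20=34150 → min 24830 | M2..M5: k=2: 0+35360+13·34·27=47294; k=3: 11050+13500+13·25·27=33325; k=4: 17550+0+13·20·27=24570 → min 24570.
Length 5: M1..M5: k=1: 0+24570+28·13·27=34398; k=2: 12376+35360+28·34·27=73440; k=3: 20150+13500+28·25·27=52550; k=4: 24830+0+28·20·27=39950 → min 34398.
Optimal order: (M1 × (((M2 × M3) × M4) × M5)) with cost 34398.

34398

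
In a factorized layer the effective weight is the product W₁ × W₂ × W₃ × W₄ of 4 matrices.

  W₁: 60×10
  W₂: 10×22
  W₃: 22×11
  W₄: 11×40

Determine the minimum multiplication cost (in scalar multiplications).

Adjacent pairs: W₁W₂ = 60·10·22 = 13200; W₂W₃ = 10·22·11 = 2420; W₃W₄ = 22·11·40 = 9680.
Length 3: W₁..W₃: k=1: 0+2420+60·10·11=9020; k=2: 13200+0+60·22·11=27720 → min 9020 | W₂..W₄: k=2: 0+9680+10·22·40=18480; k=3: 2420+0+10·11·40=6820 → min 6820.
Length 4: W₁..W₄: k=1: 0+6820+60·10·40=30820; k=2: 13200+9680+60·22·40=75680; k=3: 9020+0+60·11·40=35420 → min 30820.
Optimal order: (W₁ × ((W₂ × W₃) × W₄)) with cost 30820.

30820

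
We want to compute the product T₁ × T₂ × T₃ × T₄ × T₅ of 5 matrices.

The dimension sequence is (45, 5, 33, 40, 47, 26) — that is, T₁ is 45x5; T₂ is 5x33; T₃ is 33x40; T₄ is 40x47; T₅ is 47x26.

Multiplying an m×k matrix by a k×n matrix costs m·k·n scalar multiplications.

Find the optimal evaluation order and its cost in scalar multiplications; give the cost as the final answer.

27960

Adjacent pairs: T₁T₂ = 45·5·33 = 7425; T₂T₃ = 5·33·40 = 6600; T₃T₄ = 33·40·47 = 62040; T₄T₅ = 40·47·26 = 48880.
Length 3: T₁..T₃: k=1: 0+6600+45·5·40=15600; k=2: 7425+0+45·33·40=66825 → min 15600 | T₂..T₄: k=2: 0+62040+5·33·47=69795; k=3: 6600+0+5·40·47=16000 → min 16000 | T₃..T₅: k=3: 0+48880+33·40·26=83200; k=4: 62040+0+33·47·26=102366 → min 83200.
Length 4: T₁..T₄: k=1: 0+16000+45·5·47=26575; k=2: 7425+62040+45·33·47=139260; k=3: 15600+0+45·40·47=100200 → min 26575 | T₂..T₅: k=2: 0+83200+5·33·26=87490; k=3: 6600+48880+5·40·26=60680; k=4: 16000+0+5·47·26=22110 → min 22110.
Length 5: T₁..T₅: k=1: 0+22110+45·5·26=27960; k=2: 7425+83200+45·33·26=129235; k=3: 15600+48880+45·40·26=111280; k=4: 26575+0+45·47·26=81565 → min 27960.
Optimal parenthesization: (T₁ × (((T₂ × T₃) × T₄) × T₅)) with cost 27960.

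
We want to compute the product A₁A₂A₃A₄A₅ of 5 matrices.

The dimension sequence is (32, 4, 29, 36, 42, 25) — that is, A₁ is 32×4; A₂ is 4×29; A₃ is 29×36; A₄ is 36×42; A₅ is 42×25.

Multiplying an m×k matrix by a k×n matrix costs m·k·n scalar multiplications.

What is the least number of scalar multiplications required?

17624

Adjacent pairs: A₁A₂ = 32·4·29 = 3712; A₂A₃ = 4·29·36 = 4176; A₃A₄ = 29·36·42 = 43848; A₄A₅ = 36·42·25 = 37800.
Length 3: A₁..A₃: k=1: 0+4176+32·4·36=8784; k=2: 3712+0+32·29·36=37120 → min 8784 | A₂..A₄: k=2: 0+43848+4·29·42=48720; k=3: 4176+0+4·36·42=10224 → min 10224 | A₃..A₅: k=3: 0+37800+29·36·25=63900; k=4: 43848+0+29·42·25=74298 → min 63900.
Length 4: A₁..A₄: k=1: 0+10224+32·4·42=15600; k=2: 3712+43848+32·29·42=86536; k=3: 8784+0+32·36·42=57168 → min 15600 | A₂..A₅: k=2: 0+63900+4·29·25=66800; k=3: 4176+37800+4·36·25=45576; k=4: 10224+0+4·42·25=14424 → min 14424.
Length 5: A₁..A₅: k=1: 0+14424+32·4·25=17624; k=2: 3712+63900+32·29·25=90812; k=3: 8784+37800+32·36·25=75384; k=4: 15600+0+32·42·25=49200 → min 17624.
Optimal order: (A₁(((A₂A₃)A₄)A₅)) with cost 17624.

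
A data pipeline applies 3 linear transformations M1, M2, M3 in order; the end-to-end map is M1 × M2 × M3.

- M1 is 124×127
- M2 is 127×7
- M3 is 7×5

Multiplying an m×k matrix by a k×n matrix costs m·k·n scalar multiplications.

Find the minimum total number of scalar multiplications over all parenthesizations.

Order (M1 × (M2 × M3)): (M2 × M3): 127×7 by 7×5 → 127×5, cost 127·7·5 = 4445; (M1 × (M2 × M3)): 124×127 by 127×5 → 124×5, cost 124·127·5 = 78740; cumulative 83185. Total 83185.
Order ((M1 × M2) × M3): (M1 × M2): 124×127 by 127×7 → 124×7, cost 124·127·7 = 110236; ((M1 × M2) × M3): 124×7 by 7×5 → 124×5, cost 124·7·5 = 4340; cumulative 114576. Total 114576.
Minimum: 83185.

83185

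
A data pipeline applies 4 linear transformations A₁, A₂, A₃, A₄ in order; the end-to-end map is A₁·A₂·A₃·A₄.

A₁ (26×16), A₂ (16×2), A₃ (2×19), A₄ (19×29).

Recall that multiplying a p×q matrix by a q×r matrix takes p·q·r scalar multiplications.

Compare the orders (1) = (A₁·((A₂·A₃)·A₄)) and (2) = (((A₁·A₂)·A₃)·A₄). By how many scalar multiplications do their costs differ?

5342

Order (1) = (A₁·((A₂·A₃)·A₄)): (A₂·A₃): 16×2 by 2×19 → 16×19, cost 16·2·19 = 608; ((A₂·A₃)·A₄): 16×19 by 19×29 → 16×29, cost 16·19·29 = 8816; cumulative 9424; (A₁·((A₂·A₃)·A₄)): 26×16 by 16×29 → 26×29, cost 26·16·29 = 12064; cumulative 21488. Total 21488.
Order (2) = (((A₁·A₂)·A₃)·A₄): (A₁·A₂): 26×16 by 16×2 → 26×2, cost 26·16·2 = 832; ((A₁·A₂)·A₃): 26×2 by 2×19 → 26×19, cost 26·2·19 = 988; cumulative 1820; (((A₁·A₂)·A₃)·A₄): 26×19 by 19×29 → 26×29, cost 26·19·29 = 14326; cumulative 16146. Total 16146.
Difference: |21488 − 16146| = 5342.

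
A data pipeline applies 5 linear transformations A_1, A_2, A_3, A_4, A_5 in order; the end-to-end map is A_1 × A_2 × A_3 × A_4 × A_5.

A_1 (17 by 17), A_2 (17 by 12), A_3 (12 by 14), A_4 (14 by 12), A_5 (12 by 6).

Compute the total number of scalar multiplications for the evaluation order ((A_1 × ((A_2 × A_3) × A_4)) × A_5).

(A_2 × A_3): 17×12 by 12×14 → 17×14, cost 17·12·14 = 2856
((A_2 × A_3) × A_4): 17×14 by 14×12 → 17×12, cost 17·14·12 = 2856; cumulative 5712
(A_1 × ((A_2 × A_3) × A_4)): 17×17 by 17×12 → 17×12, cost 17·17·12 = 3468; cumulative 9180
((A_1 × ((A_2 × A_3) × A_4)) × A_5): 17×12 by 12×6 → 17×6, cost 17·12·6 = 1224; cumulative 10404
Total: 10404 scalar multiplications.

10404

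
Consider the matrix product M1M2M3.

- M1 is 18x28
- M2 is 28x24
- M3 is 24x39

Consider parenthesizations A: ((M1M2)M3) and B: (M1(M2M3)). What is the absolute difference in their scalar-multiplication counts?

Order A = ((M1M2)M3): (M1M2): 18×28 by 28×24 → 18×24, cost 18·28·24 = 12096; ((M1M2)M3): 18×24 by 24×39 → 18×39, cost 18·24·39 = 16848; cumulative 28944. Total 28944.
Order B = (M1(M2M3)): (M2M3): 28×24 by 24×39 → 28×39, cost 28·24·39 = 26208; (M1(M2M3)): 18×28 by 28×39 → 18×39, cost 18·28·39 = 19656; cumulative 45864. Total 45864.
Difference: |28944 − 45864| = 16920.

16920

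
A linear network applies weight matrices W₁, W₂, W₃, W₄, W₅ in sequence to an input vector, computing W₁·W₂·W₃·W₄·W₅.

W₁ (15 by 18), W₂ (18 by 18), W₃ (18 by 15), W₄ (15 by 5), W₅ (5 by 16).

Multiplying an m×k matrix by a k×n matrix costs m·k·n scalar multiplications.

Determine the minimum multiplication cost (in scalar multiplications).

Adjacent pairs: W₁W₂ = 15·18·18 = 4860; W₂W₃ = 18·18·15 = 4860; W₃W₄ = 18·15·5 = 1350; W₄W₅ = 15·5·16 = 1200.
Length 3: W₁..W₃: k=1: 0+4860+15·18·15=8910; k=2: 4860+0+15·18·15=8910 → min 8910 | W₂..W₄: k=2: 0+1350+18·18·5=2970; k=3: 4860+0+18·15·5=6210 → min 2970 | W₃..W₅: k=3: 0+1200+18·15·16=5520; k=4: 1350+0+18·5·16=2790 → min 2790.
Length 4: W₁..W₄: k=1: 0+2970+15·18·5=4320; k=2: 4860+1350+15·18·5=7560; k=3: 8910+0+15·15·5=10035 → min 4320 | W₂..W₅: k=2: 0+2790+18·18·16=7974; k=3: 4860+1200+18·15·16=10380; k=4: 2970+0+18·5·16=4410 → min 4410.
Length 5: W₁..W₅: k=1: 0+4410+15·18·16=8730; k=2: 4860+2790+15·18·16=11970; k=3: 8910+1200+15·15·16=13710; k=4: 4320+0+15·5·16=5520 → min 5520.
Optimal order: ((W₁·(W₂·(W₃·W₄)))·W₅) with cost 5520.

5520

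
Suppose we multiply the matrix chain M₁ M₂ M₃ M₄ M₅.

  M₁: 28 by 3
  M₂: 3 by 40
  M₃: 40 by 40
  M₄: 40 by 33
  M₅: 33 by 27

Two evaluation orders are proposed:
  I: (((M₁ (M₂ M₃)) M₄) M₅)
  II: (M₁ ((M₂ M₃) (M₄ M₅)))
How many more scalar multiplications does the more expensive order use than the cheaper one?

Order I = (((M₁ (M₂ M₃)) M₄) M₅): (M₂ M₃): 3×40 by 40×40 → 3×40, cost 3·40·40 = 4800; (M₁ (M₂ M₃)): 28×3 by 3×40 → 28×40, cost 28·3·40 = 3360; cumulative 8160; ((M₁ (M₂ M₃)) M₄): 28×40 by 40×33 → 28×33, cost 28·40·33 = 36960; cumulative 45120; (((M₁ (M₂ M₃)) M₄) M₅): 28×33 by 33×27 → 28×27, cost 28·33·27 = 24948; cumulative 70068. Total 70068.
Order II = (M₁ ((M₂ M₃) (M₄ M₅))): (M₂ M₃): 3×40 by 40×40 → 3×40, cost 3·40·40 = 4800; (M₄ M₅): 40×33 by 33×27 → 40×27, cost 40·33·27 = 35640; ((M₂ M₃) (M₄ M₅)): 3×40 by 40×27 → 3×27, cost 3·40·27 = 3240; cumulative 43680; (M₁ ((M₂ M₃) (M₄ M₅))): 28×3 by 3×27 → 28×27, cost 28·3·27 = 2268; cumulative 45948. Total 45948.
Difference: |70068 − 45948| = 24120.

24120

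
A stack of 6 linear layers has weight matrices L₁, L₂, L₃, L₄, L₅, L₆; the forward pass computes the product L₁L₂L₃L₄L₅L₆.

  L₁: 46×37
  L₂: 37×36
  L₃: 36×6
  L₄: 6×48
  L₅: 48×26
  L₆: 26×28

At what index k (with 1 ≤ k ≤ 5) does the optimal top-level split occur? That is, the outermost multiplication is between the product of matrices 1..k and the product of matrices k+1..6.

Adjacent pairs: L₁L₂ = 46·37·36 = 61272; L₂L₃ = 37·36·6 = 7992; L₃L₄ = 36·6·48 = 10368; L₄L₅ = 6·48·26 = 7488; L₅L₆ = 48·26·28 = 34944.
Length 3: L₁..L₃: k=1: 0+7992+46·37·6=18204; k=2: 61272+0+46·36·6=71208 → min 18204 | L₂..L₄: k=2: 0+10368+37·36·48=74304; k=3: 7992+0+37·6·48=18648 → min 18648 | L₃..L₅: k=3: 0+7488+36·6·26=13104; k=4: 10368+0+36·48·26=55296 → min 13104 | L₄..L₆: k=4: 0+34944+6·48·28=43008; k=5: 7488+0+6·26·28=11856 → min 11856.
Length 4: L₁..L₄: k=1: 0+18648+46·37·48=100344; k=2: 61272+10368+46·36·48=151128; k=3: 18204+0+46·6·48=31452 → min 31452 | L₂..L₅: k=2: 0+13104+37·36·26=47736; k=3: 7992+7488+37·6·26=21252; k=4: 18648+0+37·48·26=64824 → min 21252 | L₃..L₆: k=3: 0+11856+36·6·28=17904; k=4: 10368+34944+36·48·28=93696; k=5: 13104+0+36·26·28=39312 → min 17904.
Length 5: L₁..L₅: k=1: 0+21252+46·37·26=65504; k=2: 61272+13104+46·36·26=117432; k=3: 18204+7488+46·6·26=32868; k=4: 31452+0+46·48·26=88860 → min 32868 | L₂..L₆: k=2: 0+17904+37·36·28=55200; k=3: 7992+11856+37·6·28=26064; k=4: 18648+34944+37·48·28=103320; k=5: 21252+0+37·26·28=48188 → min 26064.
Top-level splits: k=1: (L₁..L₁)·(L₂..L₆) → 0+26064+46·37·28 = 73720; k=2: (L₁..L₂)·(L₃..L₆) → 61272+17904+46·36·28 = 125544; k=3: (L₁..L₃)·(L₄..L₆) → 18204+11856+46·6·28 = 37788; k=4: (L₁..L₄)·(L₅..L₆) → 31452+34944+46·48·28 = 128220; k=5: (L₁..L₅)·(L₆..L₆) → 32868+0+46·26·28 = 66356.
Best split is after L₃, i.e. k = 3.

3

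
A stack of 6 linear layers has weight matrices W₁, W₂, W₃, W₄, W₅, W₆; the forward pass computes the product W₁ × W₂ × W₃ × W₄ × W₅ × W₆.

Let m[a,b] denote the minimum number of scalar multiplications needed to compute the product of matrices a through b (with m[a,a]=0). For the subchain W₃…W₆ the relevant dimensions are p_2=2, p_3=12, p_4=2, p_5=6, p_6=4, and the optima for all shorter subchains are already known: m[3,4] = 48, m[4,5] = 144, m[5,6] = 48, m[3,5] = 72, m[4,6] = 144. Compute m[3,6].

112

m[3,6] = min over k∈[3,5] of m[3,k]+m[k+1,6]+p_{2}·p_k·p_{6}.
k=3: 0 + 144 + 2·12·4 = 240; k=4: 48 + 48 + 2·2·4 = 112; k=5: 72 + 0 + 2·6·4 = 120.
Minimum: 112 at k=4.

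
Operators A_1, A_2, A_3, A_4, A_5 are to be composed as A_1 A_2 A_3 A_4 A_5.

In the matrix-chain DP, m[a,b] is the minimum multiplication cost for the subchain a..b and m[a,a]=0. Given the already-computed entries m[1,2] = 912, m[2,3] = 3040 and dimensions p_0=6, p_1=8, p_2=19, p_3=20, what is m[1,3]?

3192

m[1,3] = min over k∈[1,2] of m[1,k]+m[k+1,3]+p_{0}·p_k·p_{3}.
k=1: 0 + 3040 + 6·8·20 = 4000; k=2: 912 + 0 + 6·19·20 = 3192.
Minimum: 3192 at k=2.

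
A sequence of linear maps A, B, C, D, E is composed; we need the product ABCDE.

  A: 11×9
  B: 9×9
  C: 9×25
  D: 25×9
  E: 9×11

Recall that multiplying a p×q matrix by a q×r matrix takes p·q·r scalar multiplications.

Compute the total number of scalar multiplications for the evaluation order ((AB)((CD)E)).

4896

(AB): 11×9 by 9×9 → 11×9, cost 11·9·9 = 891
(CD): 9×25 by 25×9 → 9×9, cost 9·25·9 = 2025
((CD)E): 9×9 by 9×11 → 9×11, cost 9·9·11 = 891; cumulative 2916
((AB)((CD)E)): 11×9 by 9×11 → 11×11, cost 11·9·11 = 1089; cumulative 4896
Total: 4896 scalar multiplications.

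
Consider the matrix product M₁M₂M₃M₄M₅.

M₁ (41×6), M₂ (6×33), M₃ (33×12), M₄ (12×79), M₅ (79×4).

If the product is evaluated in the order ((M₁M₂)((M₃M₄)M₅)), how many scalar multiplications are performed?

(M₁M₂): 41×6 by 6×33 → 41×33, cost 41·6·33 = 8118
(M₃M₄): 33×12 by 12×79 → 33×79, cost 33·12·79 = 31284
((M₃M₄)M₅): 33×79 by 79×4 → 33×4, cost 33·79·4 = 10428; cumulative 41712
((M₁M₂)((M₃M₄)M₅)): 41×33 by 33×4 → 41×4, cost 41·33·4 = 5412; cumulative 55242
Total: 55242 scalar multiplications.

55242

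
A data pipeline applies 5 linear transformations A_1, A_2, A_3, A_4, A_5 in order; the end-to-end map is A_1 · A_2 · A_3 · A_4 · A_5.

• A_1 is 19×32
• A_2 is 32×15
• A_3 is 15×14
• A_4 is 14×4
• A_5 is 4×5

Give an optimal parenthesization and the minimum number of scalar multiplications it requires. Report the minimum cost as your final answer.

Adjacent pairs: A_1A_2 = 19·32·15 = 9120; A_2A_3 = 32·15·14 = 6720; A_3A_4 = 15·14·4 = 840; A_4A_5 = 14·4·5 = 280.
Length 3: A_1..A_3: k=1: 0+6720+19·32·14=15232; k=2: 9120+0+19·15·14=13110 → min 13110 | A_2..A_4: k=2: 0+840+32·15·4=2760; k=3: 6720+0+32·14·4=8512 → min 2760 | A_3..A_5: k=3: 0+280+15·14·5=1330; k=4: 840+0+15·4·5=1140 → min 1140.
Length 4: A_1..A_4: k=1: 0+2760+19·32·4=5192; k=2: 9120+840+19·15·4=11100; k=3: 13110+0+19·14·4=14174 → min 5192 | A_2..A_5: k=2: 0+1140+32·15·5=3540; k=3: 6720+280+32·14·5=9240; k=4: 2760+0+32·4·5=3400 → min 3400.
Length 5: A_1..A_5: k=1: 0+3400+19·32·5=6440; k=2: 9120+1140+19·15·5=11685; k=3: 13110+280+19·14·5=14720; k=4: 5192+0+19·4·5=5572 → min 5572.
Optimal parenthesization: ((A_1 · (A_2 · (A_3 · A_4))) · A_5) with cost 5572.

5572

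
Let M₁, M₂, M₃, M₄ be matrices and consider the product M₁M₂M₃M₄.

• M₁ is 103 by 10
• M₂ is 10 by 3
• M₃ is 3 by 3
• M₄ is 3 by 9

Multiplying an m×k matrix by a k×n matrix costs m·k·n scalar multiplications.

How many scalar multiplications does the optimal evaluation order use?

Adjacent pairs: M₁M₂ = 103·10·3 = 3090; M₂M₃ = 10·3·3 = 90; M₃M₄ = 3·3·9 = 81.
Length 3: M₁..M₃: k=1: 0+90+103·10·3=3180; k=2: 3090+0+103·3·3=4017 → min 3180 | M₂..M₄: k=2: 0+81+10·3·9=351; k=3: 90+0+10·3·9=360 → min 351.
Length 4: M₁..M₄: k=1: 0+351+103·10·9=9621; k=2: 3090+81+103·3·9=5952; k=3: 3180+0+103·3·9=5961 → min 5952.
Optimal order: ((M₁M₂)(M₃M₄)) with cost 5952.

5952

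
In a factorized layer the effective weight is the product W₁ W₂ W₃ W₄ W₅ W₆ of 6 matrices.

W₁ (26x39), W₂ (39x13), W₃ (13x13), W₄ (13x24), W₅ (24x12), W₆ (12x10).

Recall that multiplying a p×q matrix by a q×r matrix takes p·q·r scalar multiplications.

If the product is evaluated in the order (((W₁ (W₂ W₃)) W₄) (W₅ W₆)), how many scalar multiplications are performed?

37005

(W₂ W₃): 39×13 by 13×13 → 39×13, cost 39·13·13 = 6591
(W₁ (W₂ W₃)): 26×39 by 39×13 → 26×13, cost 26·39·13 = 13182; cumulative 19773
((W₁ (W₂ W₃)) W₄): 26×13 by 13×24 → 26×24, cost 26·13·24 = 8112; cumulative 27885
(W₅ W₆): 24×12 by 12×10 → 24×10, cost 24·12·10 = 2880
(((W₁ (W₂ W₃)) W₄) (W₅ W₆)): 26×24 by 24×10 → 26×10, cost 26·24·10 = 6240; cumulative 37005
Total: 37005 scalar multiplications.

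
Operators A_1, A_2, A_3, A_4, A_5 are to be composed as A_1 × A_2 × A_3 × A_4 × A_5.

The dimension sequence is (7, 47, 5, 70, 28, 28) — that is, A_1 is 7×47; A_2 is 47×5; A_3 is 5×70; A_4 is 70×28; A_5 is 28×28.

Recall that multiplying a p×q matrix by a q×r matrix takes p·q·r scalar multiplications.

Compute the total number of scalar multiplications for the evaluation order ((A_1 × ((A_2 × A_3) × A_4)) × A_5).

123270

(A_2 × A_3): 47×5 by 5×70 → 47×70, cost 47·5·70 = 16450
((A_2 × A_3) × A_4): 47×70 by 70×28 → 47×28, cost 47·70·28 = 92120; cumulative 108570
(A_1 × ((A_2 × A_3) × A_4)): 7×47 by 47×28 → 7×28, cost 7·47·28 = 9212; cumulative 117782
((A_1 × ((A_2 × A_3) × A_4)) × A_5): 7×28 by 28×28 → 7×28, cost 7·28·28 = 5488; cumulative 123270
Total: 123270 scalar multiplications.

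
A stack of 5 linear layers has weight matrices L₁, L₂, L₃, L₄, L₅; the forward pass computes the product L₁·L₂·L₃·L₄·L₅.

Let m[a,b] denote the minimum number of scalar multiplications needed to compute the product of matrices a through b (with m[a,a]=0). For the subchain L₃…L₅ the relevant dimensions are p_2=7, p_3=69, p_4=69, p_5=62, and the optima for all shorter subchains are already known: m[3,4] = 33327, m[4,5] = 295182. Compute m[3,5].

63273

m[3,5] = min over k∈[3,4] of m[3,k]+m[k+1,5]+p_{2}·p_k·p_{5}.
k=3: 0 + 295182 + 7·69·62 = 325128; k=4: 33327 + 0 + 7·69·62 = 63273.
Minimum: 63273 at k=4.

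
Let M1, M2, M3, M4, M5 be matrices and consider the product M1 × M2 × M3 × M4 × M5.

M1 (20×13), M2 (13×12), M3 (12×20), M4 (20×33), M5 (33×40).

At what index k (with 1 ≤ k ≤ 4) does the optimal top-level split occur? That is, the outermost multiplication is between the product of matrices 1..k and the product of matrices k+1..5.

Adjacent pairs: M1M2 = 20·13·12 = 3120; M2M3 = 13·12·20 = 3120; M3M4 = 12·20·33 = 7920; M4M5 = 20·33·40 = 26400.
Length 3: M1..M3: k=1: 0+3120+20·13·20=8320; k=2: 3120+0+20·12·20=7920 → min 7920 | M2..M4: k=2: 0+7920+13·12·33=13068; k=3: 3120+0+13·20·33=11700 → min 11700 | M3..M5: k=3: 0+26400+12·20·40=36000; k=4: 7920+0+12·33·40=23760 → min 23760.
Length 4: M1..M4: k=1: 0+11700+20·13·33=20280; k=2: 3120+7920+20·12·33=18960; k=3: 7920+0+20·20·33=21120 → min 18960 | M2..M5: k=2: 0+23760+13·12·40=30000; k=3: 3120+26400+13·20·40=39920; k=4: 11700+0+13·33·40=28860 → min 28860.
Top-level splits: k=1: (M1..M1)·(M2..M5) → 0+28860+20·13·40 = 39260; k=2: (M1..M2)·(M3..M5) → 3120+23760+20·12·40 = 36480; k=3: (M1..M3)·(M4..M5) → 7920+26400+20·20·40 = 50320; k=4: (M1..M4)·(M5..M5) → 18960+0+20·33·40 = 45360.
Best split is after M2, i.e. k = 2.

2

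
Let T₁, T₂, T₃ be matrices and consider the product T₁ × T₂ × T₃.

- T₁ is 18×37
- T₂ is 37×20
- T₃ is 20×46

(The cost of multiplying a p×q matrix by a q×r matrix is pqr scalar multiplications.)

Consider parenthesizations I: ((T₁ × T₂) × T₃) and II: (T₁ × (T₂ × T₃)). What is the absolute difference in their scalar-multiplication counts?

34796

Order I = ((T₁ × T₂) × T₃): (T₁ × T₂): 18×37 by 37×20 → 18×20, cost 18·37·20 = 13320; ((T₁ × T₂) × T₃): 18×20 by 20×46 → 18×46, cost 18·20·46 = 16560; cumulative 29880. Total 29880.
Order II = (T₁ × (T₂ × T₃)): (T₂ × T₃): 37×20 by 20×46 → 37×46, cost 37·20·46 = 34040; (T₁ × (T₂ × T₃)): 18×37 by 37×46 → 18×46, cost 18·37·46 = 30636; cumulative 64676. Total 64676.
Difference: |29880 − 64676| = 34796.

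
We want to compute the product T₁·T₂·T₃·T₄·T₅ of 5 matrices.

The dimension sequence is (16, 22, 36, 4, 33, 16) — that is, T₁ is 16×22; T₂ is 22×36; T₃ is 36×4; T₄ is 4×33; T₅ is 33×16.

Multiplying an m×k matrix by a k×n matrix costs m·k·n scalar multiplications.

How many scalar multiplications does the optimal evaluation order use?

Adjacent pairs: T₁T₂ = 16·22·36 = 12672; T₂T₃ = 22·36·4 = 3168; T₃T₄ = 36·4·33 = 4752; T₄T₅ = 4·33·16 = 2112.
Length 3: T₁..T₃: k=1: 0+3168+16·22·4=4576; k=2: 12672+0+16·36·4=14976 → min 4576 | T₂..T₄: k=2: 0+4752+22·36·33=30888; k=3: 3168+0+22·4·33=6072 → min 6072 | T₃..T₅: k=3: 0+2112+36·4·16=4416; k=4: 4752+0+36·33·16=23760 → min 4416.
Length 4: T₁..T₄: k=1: 0+6072+16·22·33=17688; k=2: 12672+4752+16·36·33=36432; k=3: 4576+0+16·4·33=6688 → min 6688 | T₂..T₅: k=2: 0+4416+22·36·16=17088; k=3: 3168+2112+22·4·16=6688; k=4: 6072+0+22·33·16=17688 → min 6688.
Length 5: T₁..T₅: k=1: 0+6688+16·22·16=12320; k=2: 12672+4416+16·36·16=26304; k=3: 4576+2112+16·4·16=7712; k=4: 6688+0+16·33·16=15136 → min 7712.
Optimal order: ((T₁·(T₂·T₃))·(T₄·T₅)) with cost 7712.

7712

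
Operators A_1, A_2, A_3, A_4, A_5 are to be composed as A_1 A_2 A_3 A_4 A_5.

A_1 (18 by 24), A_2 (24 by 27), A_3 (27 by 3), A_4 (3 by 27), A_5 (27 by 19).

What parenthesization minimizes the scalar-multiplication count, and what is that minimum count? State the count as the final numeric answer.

5805

Adjacent pairs: A_1A_2 = 18·24·27 = 11664; A_2A_3 = 24·27·3 = 1944; A_3A_4 = 27·3·27 = 2187; A_4A_5 = 3·27·19 = 1539.
Length 3: A_1..A_3: k=1: 0+1944+18·24·3=3240; k=2: 11664+0+18·27·3=13122 → min 3240 | A_2..A_4: k=2: 0+2187+24·27·27=19683; k=3: 1944+0+24·3·27=3888 → min 3888 | A_3..A_5: k=3: 0+1539+27·3·19=3078; k=4: 2187+0+27·27·19=16038 → min 3078.
Length 4: A_1..A_4: k=1: 0+3888+18·24·27=15552; k=2: 11664+2187+18·27·27=26973; k=3: 3240+0+18·3·27=4698 → min 4698 | A_2..A_5: k=2: 0+3078+24·27·19=15390; k=3: 1944+1539+24·3·19=4851; k=4: 3888+0+24·27·19=16200 → min 4851.
Length 5: A_1..A_5: k=1: 0+4851+18·24·19=13059; k=2: 11664+3078+18·27·19=23976; k=3: 3240+1539+18·3·19=5805; k=4: 4698+0+18·27·19=13932 → min 5805.
Optimal parenthesization: ((A_1 (A_2 A_3)) (A_4 A_5)) with cost 5805.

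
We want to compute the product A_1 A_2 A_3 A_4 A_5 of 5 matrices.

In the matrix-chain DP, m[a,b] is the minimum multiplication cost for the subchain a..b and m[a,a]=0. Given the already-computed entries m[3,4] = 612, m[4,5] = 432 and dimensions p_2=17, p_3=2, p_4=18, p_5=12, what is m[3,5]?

840

m[3,5] = min over k∈[3,4] of m[3,k]+m[k+1,5]+p_{2}·p_k·p_{5}.
k=3: 0 + 432 + 17·2·12 = 840; k=4: 612 + 0 + 17·18·12 = 4284.
Minimum: 840 at k=3.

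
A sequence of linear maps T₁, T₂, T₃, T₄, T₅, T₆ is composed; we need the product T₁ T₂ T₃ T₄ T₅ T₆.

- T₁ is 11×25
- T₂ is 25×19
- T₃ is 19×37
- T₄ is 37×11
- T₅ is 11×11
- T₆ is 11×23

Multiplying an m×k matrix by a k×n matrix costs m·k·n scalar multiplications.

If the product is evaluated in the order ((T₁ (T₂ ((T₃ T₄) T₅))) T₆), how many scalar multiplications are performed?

(T₃ T₄): 19×37 by 37×11 → 19×11, cost 19·37·11 = 7733
((T₃ T₄) T₅): 19×11 by 11×11 → 19×11, cost 19·11·11 = 2299; cumulative 10032
(T₂ ((T₃ T₄) T₅)): 25×19 by 19×11 → 25×11, cost 25·19·11 = 5225; cumulative 15257
(T₁ (T₂ ((T₃ T₄) T₅))): 11×25 by 25×11 → 11×11, cost 11·25·11 = 3025; cumulative 18282
((T₁ (T₂ ((T₃ T₄) T₅))) T₆): 11×11 by 11×23 → 11×23, cost 11·11·23 = 2783; cumulative 21065
Total: 21065 scalar multiplications.

21065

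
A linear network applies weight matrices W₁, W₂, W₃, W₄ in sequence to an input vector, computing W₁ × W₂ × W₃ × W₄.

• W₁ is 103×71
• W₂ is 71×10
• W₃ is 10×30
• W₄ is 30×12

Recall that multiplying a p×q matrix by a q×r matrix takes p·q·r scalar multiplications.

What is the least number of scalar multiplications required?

Adjacent pairs: W₁W₂ = 103·71·10 = 73130; W₂W₃ = 71·10·30 = 21300; W₃W₄ = 10·30·12 = 3600.
Length 3: W₁..W₃: k=1: 0+21300+103·71·30=240690; k=2: 73130+0+103·10·30=104030 → min 104030 | W₂..W₄: k=2: 0+3600+71·10·12=12120; k=3: 21300+0+71·30·12=46860 → min 12120.
Length 4: W₁..W₄: k=1: 0+12120+103·71·12=99876; k=2: 73130+3600+103·10·12=89090; k=3: 104030+0+103·30·12=141110 → min 89090.
Optimal order: ((W₁ × W₂) × (W₃ × W₄)) with cost 89090.

89090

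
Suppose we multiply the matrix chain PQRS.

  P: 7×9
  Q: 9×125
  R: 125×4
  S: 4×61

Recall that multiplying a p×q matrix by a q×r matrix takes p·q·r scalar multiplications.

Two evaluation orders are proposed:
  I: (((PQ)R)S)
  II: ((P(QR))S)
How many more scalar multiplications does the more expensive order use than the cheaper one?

Order I = (((PQ)R)S): (PQ): 7×9 by 9×125 → 7×125, cost 7·9·125 = 7875; ((PQ)R): 7×125 by 125×4 → 7×4, cost 7·125·4 = 3500; cumulative 11375; (((PQ)R)S): 7×4 by 4×61 → 7×61, cost 7·4·61 = 1708; cumulative 13083. Total 13083.
Order II = ((P(QR))S): (QR): 9×125 by 125×4 → 9×4, cost 9·125·4 = 4500; (P(QR)): 7×9 by 9×4 → 7×4, cost 7·9·4 = 252; cumulative 4752; ((P(QR))S): 7×4 by 4×61 → 7×61, cost 7·4·61 = 1708; cumulative 6460. Total 6460.
Difference: |13083 − 6460| = 6623.

6623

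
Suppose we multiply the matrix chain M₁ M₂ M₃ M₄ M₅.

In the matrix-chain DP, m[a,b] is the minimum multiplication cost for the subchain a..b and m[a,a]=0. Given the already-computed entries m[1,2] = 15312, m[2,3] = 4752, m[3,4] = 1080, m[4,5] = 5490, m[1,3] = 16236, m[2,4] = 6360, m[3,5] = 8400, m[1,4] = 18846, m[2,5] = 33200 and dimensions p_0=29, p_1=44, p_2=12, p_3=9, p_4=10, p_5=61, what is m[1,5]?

m[1,5] = min over k∈[1,4] of m[1,k]+m[k+1,5]+p_{0}·p_k·p_{5}.
k=1: 0 + 33200 + 29·44·61 = 111036; k=2: 15312 + 8400 + 29·12·61 = 44940; k=3: 16236 + 5490 + 29·9·61 = 37647; k=4: 18846 + 0 + 29·10·61 = 36536.
Minimum: 36536 at k=4.

36536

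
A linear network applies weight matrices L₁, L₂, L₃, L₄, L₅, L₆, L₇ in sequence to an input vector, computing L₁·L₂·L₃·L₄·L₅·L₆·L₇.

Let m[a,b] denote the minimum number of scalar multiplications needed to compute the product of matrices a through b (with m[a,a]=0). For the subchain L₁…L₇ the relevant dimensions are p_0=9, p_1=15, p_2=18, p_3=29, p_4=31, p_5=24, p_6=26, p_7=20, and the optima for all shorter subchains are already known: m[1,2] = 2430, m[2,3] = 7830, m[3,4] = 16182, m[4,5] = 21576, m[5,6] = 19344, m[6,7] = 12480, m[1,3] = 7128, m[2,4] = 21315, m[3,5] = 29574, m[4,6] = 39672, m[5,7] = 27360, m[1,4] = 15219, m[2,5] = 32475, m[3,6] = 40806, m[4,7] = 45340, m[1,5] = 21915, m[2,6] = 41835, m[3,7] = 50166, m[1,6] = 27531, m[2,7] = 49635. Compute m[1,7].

m[1,7] = min over k∈[1,6] of m[1,k]+m[k+1,7]+p_{0}·p_k·p_{7}.
k=1: 0 + 49635 + 9·15·20 = 52335; k=2: 2430 + 50166 + 9·18·20 = 55836; k=3: 7128 + 45340 + 9·29·20 = 57688; k=4: 15219 + 27360 + 9·31·20 = 48159; k=5: 21915 + 12480 + 9·24·20 = 38715; k=6: 27531 + 0 + 9·26·20 = 32211.
Minimum: 32211 at k=6.

32211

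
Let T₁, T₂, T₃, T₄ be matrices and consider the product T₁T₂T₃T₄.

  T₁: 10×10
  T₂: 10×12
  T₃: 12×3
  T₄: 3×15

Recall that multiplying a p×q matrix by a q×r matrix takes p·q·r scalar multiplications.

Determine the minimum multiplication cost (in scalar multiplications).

Adjacent pairs: T₁T₂ = 10·10·12 = 1200; T₂T₃ = 10·12·3 = 360; T₃T₄ = 12·3·15 = 540.
Length 3: T₁..T₃: k=1: 0+360+10·10·3=660; k=2: 1200+0+10·12·3=1560 → min 660 | T₂..T₄: k=2: 0+540+10·12·15=2340; k=3: 360+0+10·3·15=810 → min 810.
Length 4: T₁..T₄: k=1: 0+810+10·10·15=2310; k=2: 1200+540+10·12·15=3540; k=3: 660+0+10·3·15=1110 → min 1110.
Optimal order: ((T₁(T₂T₃))T₄) with cost 1110.

1110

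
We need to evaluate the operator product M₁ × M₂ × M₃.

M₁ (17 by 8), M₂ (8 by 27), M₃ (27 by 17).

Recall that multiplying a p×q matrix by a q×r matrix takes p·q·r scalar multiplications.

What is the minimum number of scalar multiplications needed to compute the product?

5984

Order (M₁ × (M₂ × M₃)): (M₂ × M₃): 8×27 by 27×17 → 8×17, cost 8·27·17 = 3672; (M₁ × (M₂ × M₃)): 17×8 by 8×17 → 17×17, cost 17·8·17 = 2312; cumulative 5984. Total 5984.
Order ((M₁ × M₂) × M₃): (M₁ × M₂): 17×8 by 8×27 → 17×27, cost 17·8·27 = 3672; ((M₁ × M₂) × M₃): 17×27 by 27×17 → 17×17, cost 17·27·17 = 7803; cumulative 11475. Total 11475.
Minimum: 5984.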